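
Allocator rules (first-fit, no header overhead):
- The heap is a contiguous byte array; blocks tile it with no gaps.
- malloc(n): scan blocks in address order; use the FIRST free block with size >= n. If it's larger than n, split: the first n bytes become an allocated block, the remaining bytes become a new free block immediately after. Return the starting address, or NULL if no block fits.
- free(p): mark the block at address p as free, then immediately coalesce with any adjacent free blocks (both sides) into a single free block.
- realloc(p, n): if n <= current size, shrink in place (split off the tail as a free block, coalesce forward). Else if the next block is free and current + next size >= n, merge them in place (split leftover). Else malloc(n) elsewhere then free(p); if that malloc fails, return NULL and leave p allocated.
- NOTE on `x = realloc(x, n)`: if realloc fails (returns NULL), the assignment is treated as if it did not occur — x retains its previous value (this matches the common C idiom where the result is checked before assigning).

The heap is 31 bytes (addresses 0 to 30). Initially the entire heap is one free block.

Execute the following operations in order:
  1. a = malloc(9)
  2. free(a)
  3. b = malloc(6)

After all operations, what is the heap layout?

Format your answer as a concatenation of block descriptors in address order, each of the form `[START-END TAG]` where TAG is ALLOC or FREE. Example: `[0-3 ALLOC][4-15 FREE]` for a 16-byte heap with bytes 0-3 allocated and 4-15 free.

Op 1: a = malloc(9) -> a = 0; heap: [0-8 ALLOC][9-30 FREE]
Op 2: free(a) -> (freed a); heap: [0-30 FREE]
Op 3: b = malloc(6) -> b = 0; heap: [0-5 ALLOC][6-30 FREE]

Answer: [0-5 ALLOC][6-30 FREE]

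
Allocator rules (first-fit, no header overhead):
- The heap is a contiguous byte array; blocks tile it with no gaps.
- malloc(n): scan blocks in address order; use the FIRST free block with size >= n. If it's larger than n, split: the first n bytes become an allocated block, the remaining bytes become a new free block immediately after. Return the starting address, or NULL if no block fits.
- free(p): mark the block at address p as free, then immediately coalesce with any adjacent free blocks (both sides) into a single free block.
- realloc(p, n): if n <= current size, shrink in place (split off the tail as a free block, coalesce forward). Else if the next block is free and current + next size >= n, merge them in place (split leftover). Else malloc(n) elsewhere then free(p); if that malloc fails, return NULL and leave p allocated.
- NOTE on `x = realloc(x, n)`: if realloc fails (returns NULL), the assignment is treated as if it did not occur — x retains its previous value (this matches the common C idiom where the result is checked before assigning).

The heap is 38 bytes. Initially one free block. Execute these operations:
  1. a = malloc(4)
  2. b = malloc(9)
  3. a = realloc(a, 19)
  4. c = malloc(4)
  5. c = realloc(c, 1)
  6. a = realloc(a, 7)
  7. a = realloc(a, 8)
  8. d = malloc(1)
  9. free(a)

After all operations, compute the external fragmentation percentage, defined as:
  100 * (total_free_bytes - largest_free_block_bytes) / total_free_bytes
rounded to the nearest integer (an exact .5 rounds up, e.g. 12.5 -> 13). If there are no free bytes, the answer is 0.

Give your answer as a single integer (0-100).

Answer: 7

Derivation:
Op 1: a = malloc(4) -> a = 0; heap: [0-3 ALLOC][4-37 FREE]
Op 2: b = malloc(9) -> b = 4; heap: [0-3 ALLOC][4-12 ALLOC][13-37 FREE]
Op 3: a = realloc(a, 19) -> a = 13; heap: [0-3 FREE][4-12 ALLOC][13-31 ALLOC][32-37 FREE]
Op 4: c = malloc(4) -> c = 0; heap: [0-3 ALLOC][4-12 ALLOC][13-31 ALLOC][32-37 FREE]
Op 5: c = realloc(c, 1) -> c = 0; heap: [0-0 ALLOC][1-3 FREE][4-12 ALLOC][13-31 ALLOC][32-37 FREE]
Op 6: a = realloc(a, 7) -> a = 13; heap: [0-0 ALLOC][1-3 FREE][4-12 ALLOC][13-19 ALLOC][20-37 FREE]
Op 7: a = realloc(a, 8) -> a = 13; heap: [0-0 ALLOC][1-3 FREE][4-12 ALLOC][13-20 ALLOC][21-37 FREE]
Op 8: d = malloc(1) -> d = 1; heap: [0-0 ALLOC][1-1 ALLOC][2-3 FREE][4-12 ALLOC][13-20 ALLOC][21-37 FREE]
Op 9: free(a) -> (freed a); heap: [0-0 ALLOC][1-1 ALLOC][2-3 FREE][4-12 ALLOC][13-37 FREE]
Free blocks: [2 25] total_free=27 largest=25 -> 100*(27-25)/27 = 200/27 ≈ 7.407 -> rounds to 7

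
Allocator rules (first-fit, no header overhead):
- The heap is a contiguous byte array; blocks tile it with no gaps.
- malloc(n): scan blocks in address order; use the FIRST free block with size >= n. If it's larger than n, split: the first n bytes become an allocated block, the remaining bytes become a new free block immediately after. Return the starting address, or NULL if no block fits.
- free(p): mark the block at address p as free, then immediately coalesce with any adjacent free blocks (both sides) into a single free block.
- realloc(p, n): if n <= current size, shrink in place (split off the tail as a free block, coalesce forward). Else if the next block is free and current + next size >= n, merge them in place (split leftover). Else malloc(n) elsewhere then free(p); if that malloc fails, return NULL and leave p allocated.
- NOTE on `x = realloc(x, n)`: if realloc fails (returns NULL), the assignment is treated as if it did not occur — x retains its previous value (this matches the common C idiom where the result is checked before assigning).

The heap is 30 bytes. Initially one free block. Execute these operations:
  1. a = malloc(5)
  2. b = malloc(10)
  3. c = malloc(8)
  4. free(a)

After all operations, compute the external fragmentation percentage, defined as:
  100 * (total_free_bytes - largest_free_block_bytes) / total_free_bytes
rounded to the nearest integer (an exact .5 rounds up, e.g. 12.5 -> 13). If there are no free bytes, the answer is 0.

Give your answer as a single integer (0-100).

Op 1: a = malloc(5) -> a = 0; heap: [0-4 ALLOC][5-29 FREE]
Op 2: b = malloc(10) -> b = 5; heap: [0-4 ALLOC][5-14 ALLOC][15-29 FREE]
Op 3: c = malloc(8) -> c = 15; heap: [0-4 ALLOC][5-14 ALLOC][15-22 ALLOC][23-29 FREE]
Op 4: free(a) -> (freed a); heap: [0-4 FREE][5-14 ALLOC][15-22 ALLOC][23-29 FREE]
Free blocks: [5 7] total_free=12 largest=7 -> 100*(12-7)/12 = 500/12 ≈ 41.667 -> rounds to 42

Answer: 42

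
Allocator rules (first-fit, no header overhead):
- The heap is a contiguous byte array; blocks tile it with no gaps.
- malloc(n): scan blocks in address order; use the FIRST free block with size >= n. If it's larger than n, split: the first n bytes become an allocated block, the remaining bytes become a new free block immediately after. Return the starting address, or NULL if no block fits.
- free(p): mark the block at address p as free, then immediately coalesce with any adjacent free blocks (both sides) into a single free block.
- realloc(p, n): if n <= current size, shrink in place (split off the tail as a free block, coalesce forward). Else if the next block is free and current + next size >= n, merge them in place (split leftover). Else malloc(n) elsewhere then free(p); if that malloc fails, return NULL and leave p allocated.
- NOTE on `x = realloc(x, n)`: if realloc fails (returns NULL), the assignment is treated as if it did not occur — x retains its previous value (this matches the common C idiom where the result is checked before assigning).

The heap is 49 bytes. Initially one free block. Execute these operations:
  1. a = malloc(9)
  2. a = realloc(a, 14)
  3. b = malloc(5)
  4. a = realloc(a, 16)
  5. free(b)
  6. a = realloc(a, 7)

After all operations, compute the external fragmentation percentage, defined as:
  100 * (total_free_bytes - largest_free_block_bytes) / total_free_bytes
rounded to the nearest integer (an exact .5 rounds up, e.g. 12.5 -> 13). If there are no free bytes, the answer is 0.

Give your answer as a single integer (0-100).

Op 1: a = malloc(9) -> a = 0; heap: [0-8 ALLOC][9-48 FREE]
Op 2: a = realloc(a, 14) -> a = 0; heap: [0-13 ALLOC][14-48 FREE]
Op 3: b = malloc(5) -> b = 14; heap: [0-13 ALLOC][14-18 ALLOC][19-48 FREE]
Op 4: a = realloc(a, 16) -> a = 19; heap: [0-13 FREE][14-18 ALLOC][19-34 ALLOC][35-48 FREE]
Op 5: free(b) -> (freed b); heap: [0-18 FREE][19-34 ALLOC][35-48 FREE]
Op 6: a = realloc(a, 7) -> a = 19; heap: [0-18 FREE][19-25 ALLOC][26-48 FREE]
Free blocks: [19 23] total_free=42 largest=23 -> 100*(42-23)/42 = 1900/42 ≈ 45.238 -> rounds to 45

Answer: 45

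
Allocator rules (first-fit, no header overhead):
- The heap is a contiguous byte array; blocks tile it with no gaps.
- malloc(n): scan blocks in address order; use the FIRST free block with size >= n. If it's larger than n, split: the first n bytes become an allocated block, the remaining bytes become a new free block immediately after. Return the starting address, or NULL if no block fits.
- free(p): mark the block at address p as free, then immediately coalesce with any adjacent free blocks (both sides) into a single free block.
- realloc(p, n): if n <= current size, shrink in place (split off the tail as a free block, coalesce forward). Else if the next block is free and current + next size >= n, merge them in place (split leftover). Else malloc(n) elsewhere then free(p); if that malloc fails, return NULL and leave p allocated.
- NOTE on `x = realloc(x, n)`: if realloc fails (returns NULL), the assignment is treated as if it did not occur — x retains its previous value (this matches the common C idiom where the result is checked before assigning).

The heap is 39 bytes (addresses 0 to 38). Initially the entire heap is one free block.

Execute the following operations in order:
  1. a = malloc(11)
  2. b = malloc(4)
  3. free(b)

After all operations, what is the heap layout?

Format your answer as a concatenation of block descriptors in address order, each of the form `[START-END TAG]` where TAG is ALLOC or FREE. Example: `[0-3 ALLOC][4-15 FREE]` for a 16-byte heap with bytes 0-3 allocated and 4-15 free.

Op 1: a = malloc(11) -> a = 0; heap: [0-10 ALLOC][11-38 FREE]
Op 2: b = malloc(4) -> b = 11; heap: [0-10 ALLOC][11-14 ALLOC][15-38 FREE]
Op 3: free(b) -> (freed b); heap: [0-10 ALLOC][11-38 FREE]

Answer: [0-10 ALLOC][11-38 FREE]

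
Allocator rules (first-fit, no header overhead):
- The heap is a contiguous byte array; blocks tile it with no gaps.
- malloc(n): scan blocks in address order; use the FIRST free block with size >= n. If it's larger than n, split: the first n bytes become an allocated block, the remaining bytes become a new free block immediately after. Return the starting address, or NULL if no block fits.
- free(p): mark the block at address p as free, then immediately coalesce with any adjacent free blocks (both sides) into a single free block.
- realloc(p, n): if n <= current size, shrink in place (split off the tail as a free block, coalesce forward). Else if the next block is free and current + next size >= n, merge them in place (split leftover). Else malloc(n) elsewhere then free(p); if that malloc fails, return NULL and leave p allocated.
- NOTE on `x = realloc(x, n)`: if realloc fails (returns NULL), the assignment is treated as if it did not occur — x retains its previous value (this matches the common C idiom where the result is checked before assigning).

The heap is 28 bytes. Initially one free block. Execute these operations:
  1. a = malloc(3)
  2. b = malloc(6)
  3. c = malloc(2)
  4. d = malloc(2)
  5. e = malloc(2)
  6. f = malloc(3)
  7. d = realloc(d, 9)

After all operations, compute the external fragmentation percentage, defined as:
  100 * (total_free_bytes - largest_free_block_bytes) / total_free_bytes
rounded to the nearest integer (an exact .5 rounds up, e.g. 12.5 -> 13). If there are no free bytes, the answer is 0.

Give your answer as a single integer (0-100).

Answer: 33

Derivation:
Op 1: a = malloc(3) -> a = 0; heap: [0-2 ALLOC][3-27 FREE]
Op 2: b = malloc(6) -> b = 3; heap: [0-2 ALLOC][3-8 ALLOC][9-27 FREE]
Op 3: c = malloc(2) -> c = 9; heap: [0-2 ALLOC][3-8 ALLOC][9-10 ALLOC][11-27 FREE]
Op 4: d = malloc(2) -> d = 11; heap: [0-2 ALLOC][3-8 ALLOC][9-10 ALLOC][11-12 ALLOC][13-27 FREE]
Op 5: e = malloc(2) -> e = 13; heap: [0-2 ALLOC][3-8 ALLOC][9-10 ALLOC][11-12 ALLOC][13-14 ALLOC][15-27 FREE]
Op 6: f = malloc(3) -> f = 15; heap: [0-2 ALLOC][3-8 ALLOC][9-10 ALLOC][11-12 ALLOC][13-14 ALLOC][15-17 ALLOC][18-27 FREE]
Op 7: d = realloc(d, 9) -> d = 18; heap: [0-2 ALLOC][3-8 ALLOC][9-10 ALLOC][11-12 FREE][13-14 ALLOC][15-17 ALLOC][18-26 ALLOC][27-27 FREE]
Free blocks: [2 1] total_free=3 largest=2 -> 100*(3-2)/3 = 100/3 ≈ 33.333 -> rounds to 33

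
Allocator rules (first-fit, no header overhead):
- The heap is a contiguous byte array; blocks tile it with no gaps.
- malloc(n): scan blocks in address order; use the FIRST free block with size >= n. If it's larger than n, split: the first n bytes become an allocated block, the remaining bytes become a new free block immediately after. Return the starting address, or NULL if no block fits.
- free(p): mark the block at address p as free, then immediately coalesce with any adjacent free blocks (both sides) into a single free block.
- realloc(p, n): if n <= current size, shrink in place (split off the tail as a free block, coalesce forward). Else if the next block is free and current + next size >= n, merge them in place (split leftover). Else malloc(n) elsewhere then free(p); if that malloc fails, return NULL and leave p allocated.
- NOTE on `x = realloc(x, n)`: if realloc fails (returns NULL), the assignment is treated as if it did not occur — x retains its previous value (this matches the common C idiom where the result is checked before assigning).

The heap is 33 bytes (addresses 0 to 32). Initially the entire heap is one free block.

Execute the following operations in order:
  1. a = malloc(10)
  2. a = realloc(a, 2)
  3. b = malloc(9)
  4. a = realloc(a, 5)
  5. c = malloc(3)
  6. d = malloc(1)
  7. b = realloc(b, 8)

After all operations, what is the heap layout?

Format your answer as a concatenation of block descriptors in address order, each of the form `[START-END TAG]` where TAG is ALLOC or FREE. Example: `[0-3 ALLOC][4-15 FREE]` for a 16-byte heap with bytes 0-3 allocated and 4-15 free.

Op 1: a = malloc(10) -> a = 0; heap: [0-9 ALLOC][10-32 FREE]
Op 2: a = realloc(a, 2) -> a = 0; heap: [0-1 ALLOC][2-32 FREE]
Op 3: b = malloc(9) -> b = 2; heap: [0-1 ALLOC][2-10 ALLOC][11-32 FREE]
Op 4: a = realloc(a, 5) -> a = 11; heap: [0-1 FREE][2-10 ALLOC][11-15 ALLOC][16-32 FREE]
Op 5: c = malloc(3) -> c = 16; heap: [0-1 FREE][2-10 ALLOC][11-15 ALLOC][16-18 ALLOC][19-32 FREE]
Op 6: d = malloc(1) -> d = 0; heap: [0-0 ALLOC][1-1 FREE][2-10 ALLOC][11-15 ALLOC][16-18 ALLOC][19-32 FREE]
Op 7: b = realloc(b, 8) -> b = 2; heap: [0-0 ALLOC][1-1 FREE][2-9 ALLOC][10-10 FREE][11-15 ALLOC][16-18 ALLOC][19-32 FREE]

Answer: [0-0 ALLOC][1-1 FREE][2-9 ALLOC][10-10 FREE][11-15 ALLOC][16-18 ALLOC][19-32 FREE]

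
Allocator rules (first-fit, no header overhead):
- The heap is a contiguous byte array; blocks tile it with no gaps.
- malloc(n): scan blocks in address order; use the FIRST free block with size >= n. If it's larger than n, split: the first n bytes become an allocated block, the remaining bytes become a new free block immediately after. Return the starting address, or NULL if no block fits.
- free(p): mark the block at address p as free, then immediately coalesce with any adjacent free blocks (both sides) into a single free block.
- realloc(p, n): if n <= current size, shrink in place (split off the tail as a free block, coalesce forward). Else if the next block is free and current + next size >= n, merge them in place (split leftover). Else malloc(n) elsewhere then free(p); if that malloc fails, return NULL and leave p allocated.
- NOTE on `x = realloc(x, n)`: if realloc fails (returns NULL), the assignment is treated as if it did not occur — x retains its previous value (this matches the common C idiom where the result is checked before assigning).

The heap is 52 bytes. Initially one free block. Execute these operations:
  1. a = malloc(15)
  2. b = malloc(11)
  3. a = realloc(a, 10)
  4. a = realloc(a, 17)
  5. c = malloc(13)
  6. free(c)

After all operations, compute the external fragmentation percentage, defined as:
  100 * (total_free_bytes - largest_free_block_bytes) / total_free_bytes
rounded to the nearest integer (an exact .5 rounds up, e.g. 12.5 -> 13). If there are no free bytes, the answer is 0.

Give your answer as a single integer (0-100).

Op 1: a = malloc(15) -> a = 0; heap: [0-14 ALLOC][15-51 FREE]
Op 2: b = malloc(11) -> b = 15; heap: [0-14 ALLOC][15-25 ALLOC][26-51 FREE]
Op 3: a = realloc(a, 10) -> a = 0; heap: [0-9 ALLOC][10-14 FREE][15-25 ALLOC][26-51 FREE]
Op 4: a = realloc(a, 17) -> a = 26; heap: [0-14 FREE][15-25 ALLOC][26-42 ALLOC][43-51 FREE]
Op 5: c = malloc(13) -> c = 0; heap: [0-12 ALLOC][13-14 FREE][15-25 ALLOC][26-42 ALLOC][43-51 FREE]
Op 6: free(c) -> (freed c); heap: [0-14 FREE][15-25 ALLOC][26-42 ALLOC][43-51 FREE]
Free blocks: [15 9] total_free=24 largest=15 -> 100*(24-15)/24 = 900/24 = 37.5 -> rounds to 38

Answer: 38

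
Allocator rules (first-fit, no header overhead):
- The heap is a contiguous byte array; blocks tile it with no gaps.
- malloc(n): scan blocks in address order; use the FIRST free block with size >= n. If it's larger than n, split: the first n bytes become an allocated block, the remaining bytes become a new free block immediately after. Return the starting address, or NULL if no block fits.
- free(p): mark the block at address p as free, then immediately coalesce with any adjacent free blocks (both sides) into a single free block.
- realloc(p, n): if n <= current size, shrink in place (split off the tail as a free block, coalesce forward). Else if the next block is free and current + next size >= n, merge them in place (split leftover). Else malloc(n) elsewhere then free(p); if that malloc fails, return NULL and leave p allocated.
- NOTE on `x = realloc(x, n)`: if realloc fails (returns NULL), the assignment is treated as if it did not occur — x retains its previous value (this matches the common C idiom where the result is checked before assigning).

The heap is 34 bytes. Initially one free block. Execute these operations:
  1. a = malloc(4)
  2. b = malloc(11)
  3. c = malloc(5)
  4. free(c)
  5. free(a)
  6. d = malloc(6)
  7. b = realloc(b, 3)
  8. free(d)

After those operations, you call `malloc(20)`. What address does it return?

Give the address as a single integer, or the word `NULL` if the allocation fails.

Op 1: a = malloc(4) -> a = 0; heap: [0-3 ALLOC][4-33 FREE]
Op 2: b = malloc(11) -> b = 4; heap: [0-3 ALLOC][4-14 ALLOC][15-33 FREE]
Op 3: c = malloc(5) -> c = 15; heap: [0-3 ALLOC][4-14 ALLOC][15-19 ALLOC][20-33 FREE]
Op 4: free(c) -> (freed c); heap: [0-3 ALLOC][4-14 ALLOC][15-33 FREE]
Op 5: free(a) -> (freed a); heap: [0-3 FREE][4-14 ALLOC][15-33 FREE]
Op 6: d = malloc(6) -> d = 15; heap: [0-3 FREE][4-14 ALLOC][15-20 ALLOC][21-33 FREE]
Op 7: b = realloc(b, 3) -> b = 4; heap: [0-3 FREE][4-6 ALLOC][7-14 FREE][15-20 ALLOC][21-33 FREE]
Op 8: free(d) -> (freed d); heap: [0-3 FREE][4-6 ALLOC][7-33 FREE]
malloc(20): first-fit scan over [0-3 FREE][4-6 ALLOC][7-33 FREE] -> 7

Answer: 7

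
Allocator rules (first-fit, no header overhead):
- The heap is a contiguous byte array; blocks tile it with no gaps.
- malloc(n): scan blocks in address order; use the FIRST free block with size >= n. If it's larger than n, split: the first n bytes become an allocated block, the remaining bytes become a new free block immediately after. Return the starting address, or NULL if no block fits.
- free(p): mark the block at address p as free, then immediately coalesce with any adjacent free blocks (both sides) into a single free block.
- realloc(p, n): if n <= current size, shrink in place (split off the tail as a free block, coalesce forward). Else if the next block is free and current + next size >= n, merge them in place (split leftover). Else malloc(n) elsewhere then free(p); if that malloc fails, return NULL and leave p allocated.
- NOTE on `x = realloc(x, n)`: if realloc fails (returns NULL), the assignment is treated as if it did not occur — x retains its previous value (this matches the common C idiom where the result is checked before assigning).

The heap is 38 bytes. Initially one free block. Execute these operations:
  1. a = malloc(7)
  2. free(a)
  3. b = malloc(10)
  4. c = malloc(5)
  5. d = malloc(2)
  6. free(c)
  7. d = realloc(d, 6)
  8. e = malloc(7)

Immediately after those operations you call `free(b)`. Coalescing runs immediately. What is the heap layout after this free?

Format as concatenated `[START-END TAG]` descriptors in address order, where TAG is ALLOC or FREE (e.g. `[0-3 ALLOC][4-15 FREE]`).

Op 1: a = malloc(7) -> a = 0; heap: [0-6 ALLOC][7-37 FREE]
Op 2: free(a) -> (freed a); heap: [0-37 FREE]
Op 3: b = malloc(10) -> b = 0; heap: [0-9 ALLOC][10-37 FREE]
Op 4: c = malloc(5) -> c = 10; heap: [0-9 ALLOC][10-14 ALLOC][15-37 FREE]
Op 5: d = malloc(2) -> d = 15; heap: [0-9 ALLOC][10-14 ALLOC][15-16 ALLOC][17-37 FREE]
Op 6: free(c) -> (freed c); heap: [0-9 ALLOC][10-14 FREE][15-16 ALLOC][17-37 FREE]
Op 7: d = realloc(d, 6) -> d = 15; heap: [0-9 ALLOC][10-14 FREE][15-20 ALLOC][21-37 FREE]
Op 8: e = malloc(7) -> e = 21; heap: [0-9 ALLOC][10-14 FREE][15-20 ALLOC][21-27 ALLOC][28-37 FREE]
free(b): b = 0 -> block [0-9 ALLOC]; mark free, coalesce with adjacent free neighbors -> [0-14 FREE][15-20 ALLOC][21-27 ALLOC][28-37 FREE]

Answer: [0-14 FREE][15-20 ALLOC][21-27 ALLOC][28-37 FREE]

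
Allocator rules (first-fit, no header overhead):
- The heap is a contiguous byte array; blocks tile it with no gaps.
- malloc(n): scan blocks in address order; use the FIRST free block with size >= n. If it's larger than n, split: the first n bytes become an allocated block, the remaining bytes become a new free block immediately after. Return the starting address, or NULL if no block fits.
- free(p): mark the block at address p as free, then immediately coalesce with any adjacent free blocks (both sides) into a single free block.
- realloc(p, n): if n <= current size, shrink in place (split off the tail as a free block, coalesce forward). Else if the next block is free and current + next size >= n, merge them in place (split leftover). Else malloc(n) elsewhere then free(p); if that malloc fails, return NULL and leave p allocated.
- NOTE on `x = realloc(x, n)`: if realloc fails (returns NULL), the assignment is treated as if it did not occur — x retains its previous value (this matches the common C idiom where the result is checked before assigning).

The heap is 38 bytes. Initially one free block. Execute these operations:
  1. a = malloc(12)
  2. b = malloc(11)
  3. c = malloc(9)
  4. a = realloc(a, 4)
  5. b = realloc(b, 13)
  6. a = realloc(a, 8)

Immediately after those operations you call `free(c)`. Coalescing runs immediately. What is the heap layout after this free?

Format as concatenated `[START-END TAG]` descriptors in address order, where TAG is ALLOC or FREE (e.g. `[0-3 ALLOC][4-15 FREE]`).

Op 1: a = malloc(12) -> a = 0; heap: [0-11 ALLOC][12-37 FREE]
Op 2: b = malloc(11) -> b = 12; heap: [0-11 ALLOC][12-22 ALLOC][23-37 FREE]
Op 3: c = malloc(9) -> c = 23; heap: [0-11 ALLOC][12-22 ALLOC][23-31 ALLOC][32-37 FREE]
Op 4: a = realloc(a, 4) -> a = 0; heap: [0-3 ALLOC][4-11 FREE][12-22 ALLOC][23-31 ALLOC][32-37 FREE]
Op 5: b = realloc(b, 13) -> NULL (b unchanged); heap: [0-3 ALLOC][4-11 FREE][12-22 ALLOC][23-31 ALLOC][32-37 FREE]
Op 6: a = realloc(a, 8) -> a = 0; heap: [0-7 ALLOC][8-11 FREE][12-22 ALLOC][23-31 ALLOC][32-37 FREE]
free(c): c = 23 -> block [23-31 ALLOC]; mark free, coalesce with adjacent free neighbors -> [0-7 ALLOC][8-11 FREE][12-22 ALLOC][23-37 FREE]

Answer: [0-7 ALLOC][8-11 FREE][12-22 ALLOC][23-37 FREE]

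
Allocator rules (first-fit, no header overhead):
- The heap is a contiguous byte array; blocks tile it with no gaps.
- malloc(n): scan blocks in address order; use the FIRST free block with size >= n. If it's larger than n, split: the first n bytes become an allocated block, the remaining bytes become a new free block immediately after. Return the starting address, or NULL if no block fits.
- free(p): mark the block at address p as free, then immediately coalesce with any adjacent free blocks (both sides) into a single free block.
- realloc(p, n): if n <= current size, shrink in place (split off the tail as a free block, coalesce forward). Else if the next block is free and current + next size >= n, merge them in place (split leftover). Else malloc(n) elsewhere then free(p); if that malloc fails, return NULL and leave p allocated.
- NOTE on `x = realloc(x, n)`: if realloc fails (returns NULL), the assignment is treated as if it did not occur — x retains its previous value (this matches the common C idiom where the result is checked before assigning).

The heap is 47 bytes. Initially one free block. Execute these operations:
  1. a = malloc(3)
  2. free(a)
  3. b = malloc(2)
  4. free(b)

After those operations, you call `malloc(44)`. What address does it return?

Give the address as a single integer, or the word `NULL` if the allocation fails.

Op 1: a = malloc(3) -> a = 0; heap: [0-2 ALLOC][3-46 FREE]
Op 2: free(a) -> (freed a); heap: [0-46 FREE]
Op 3: b = malloc(2) -> b = 0; heap: [0-1 ALLOC][2-46 FREE]
Op 4: free(b) -> (freed b); heap: [0-46 FREE]
malloc(44): first-fit scan over [0-46 FREE] -> 0

Answer: 0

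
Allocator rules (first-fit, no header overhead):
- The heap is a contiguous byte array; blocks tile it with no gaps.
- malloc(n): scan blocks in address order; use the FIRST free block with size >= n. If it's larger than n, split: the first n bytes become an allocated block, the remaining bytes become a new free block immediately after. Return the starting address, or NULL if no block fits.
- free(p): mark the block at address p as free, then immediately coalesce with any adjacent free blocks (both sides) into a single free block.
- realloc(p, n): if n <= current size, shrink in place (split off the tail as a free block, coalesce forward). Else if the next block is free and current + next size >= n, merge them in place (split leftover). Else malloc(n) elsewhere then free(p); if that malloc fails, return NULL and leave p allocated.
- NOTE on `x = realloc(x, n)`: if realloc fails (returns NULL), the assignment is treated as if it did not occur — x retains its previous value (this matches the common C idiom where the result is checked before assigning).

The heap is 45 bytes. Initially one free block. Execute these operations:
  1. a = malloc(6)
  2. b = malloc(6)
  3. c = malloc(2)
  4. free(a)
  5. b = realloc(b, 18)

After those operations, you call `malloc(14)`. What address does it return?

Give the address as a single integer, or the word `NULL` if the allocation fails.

Op 1: a = malloc(6) -> a = 0; heap: [0-5 ALLOC][6-44 FREE]
Op 2: b = malloc(6) -> b = 6; heap: [0-5 ALLOC][6-11 ALLOC][12-44 FREE]
Op 3: c = malloc(2) -> c = 12; heap: [0-5 ALLOC][6-11 ALLOC][12-13 ALLOC][14-44 FREE]
Op 4: free(a) -> (freed a); heap: [0-5 FREE][6-11 ALLOC][12-13 ALLOC][14-44 FREE]
Op 5: b = realloc(b, 18) -> b = 14; heap: [0-11 FREE][12-13 ALLOC][14-31 ALLOC][32-44 FREE]
malloc(14): first-fit scan over [0-11 FREE][12-13 ALLOC][14-31 ALLOC][32-44 FREE] -> NULL

Answer: NULL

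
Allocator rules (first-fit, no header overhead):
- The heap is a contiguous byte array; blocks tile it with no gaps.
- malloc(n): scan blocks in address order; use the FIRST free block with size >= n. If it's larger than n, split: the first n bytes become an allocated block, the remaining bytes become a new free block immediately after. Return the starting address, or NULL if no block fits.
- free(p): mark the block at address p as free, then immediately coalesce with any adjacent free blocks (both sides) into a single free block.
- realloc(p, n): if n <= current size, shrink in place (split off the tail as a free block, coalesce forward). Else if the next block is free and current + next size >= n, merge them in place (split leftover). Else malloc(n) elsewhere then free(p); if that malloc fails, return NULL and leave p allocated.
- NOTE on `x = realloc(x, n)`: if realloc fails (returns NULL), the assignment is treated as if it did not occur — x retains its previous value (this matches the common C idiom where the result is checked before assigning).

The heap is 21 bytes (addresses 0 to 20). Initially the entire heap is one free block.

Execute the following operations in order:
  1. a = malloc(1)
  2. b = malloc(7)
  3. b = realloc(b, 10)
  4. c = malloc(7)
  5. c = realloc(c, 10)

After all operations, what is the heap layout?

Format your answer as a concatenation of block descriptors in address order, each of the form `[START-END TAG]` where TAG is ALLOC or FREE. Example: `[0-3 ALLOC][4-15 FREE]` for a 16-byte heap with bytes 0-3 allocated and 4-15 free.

Answer: [0-0 ALLOC][1-10 ALLOC][11-20 ALLOC]

Derivation:
Op 1: a = malloc(1) -> a = 0; heap: [0-0 ALLOC][1-20 FREE]
Op 2: b = malloc(7) -> b = 1; heap: [0-0 ALLOC][1-7 ALLOC][8-20 FREE]
Op 3: b = realloc(b, 10) -> b = 1; heap: [0-0 ALLOC][1-10 ALLOC][11-20 FREE]
Op 4: c = malloc(7) -> c = 11; heap: [0-0 ALLOC][1-10 ALLOC][11-17 ALLOC][18-20 FREE]
Op 5: c = realloc(c, 10) -> c = 11; heap: [0-0 ALLOC][1-10 ALLOC][11-20 ALLOC]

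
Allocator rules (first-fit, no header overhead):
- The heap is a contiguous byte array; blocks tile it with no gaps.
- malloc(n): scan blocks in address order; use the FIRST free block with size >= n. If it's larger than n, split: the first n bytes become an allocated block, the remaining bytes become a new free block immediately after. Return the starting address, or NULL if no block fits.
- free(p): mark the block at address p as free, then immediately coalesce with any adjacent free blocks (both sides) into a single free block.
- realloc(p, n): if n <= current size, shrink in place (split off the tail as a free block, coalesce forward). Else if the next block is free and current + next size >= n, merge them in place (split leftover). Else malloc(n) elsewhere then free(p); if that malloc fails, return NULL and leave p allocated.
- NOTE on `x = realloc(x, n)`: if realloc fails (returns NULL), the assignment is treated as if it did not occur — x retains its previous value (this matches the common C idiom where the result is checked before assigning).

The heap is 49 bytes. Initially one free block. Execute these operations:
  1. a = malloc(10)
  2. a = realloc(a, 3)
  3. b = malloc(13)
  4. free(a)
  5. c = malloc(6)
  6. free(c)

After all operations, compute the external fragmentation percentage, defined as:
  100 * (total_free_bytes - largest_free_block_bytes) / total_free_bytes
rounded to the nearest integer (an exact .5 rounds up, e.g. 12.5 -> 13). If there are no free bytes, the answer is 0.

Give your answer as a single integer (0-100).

Answer: 8

Derivation:
Op 1: a = malloc(10) -> a = 0; heap: [0-9 ALLOC][10-48 FREE]
Op 2: a = realloc(a, 3) -> a = 0; heap: [0-2 ALLOC][3-48 FREE]
Op 3: b = malloc(13) -> b = 3; heap: [0-2 ALLOC][3-15 ALLOC][16-48 FREE]
Op 4: free(a) -> (freed a); heap: [0-2 FREE][3-15 ALLOC][16-48 FREE]
Op 5: c = malloc(6) -> c = 16; heap: [0-2 FREE][3-15 ALLOC][16-21 ALLOC][22-48 FREE]
Op 6: free(c) -> (freed c); heap: [0-2 FREE][3-15 ALLOC][16-48 FREE]
Free blocks: [3 33] total_free=36 largest=33 -> 100*(36-33)/36 = 300/36 ≈ 8.333 -> rounds to 8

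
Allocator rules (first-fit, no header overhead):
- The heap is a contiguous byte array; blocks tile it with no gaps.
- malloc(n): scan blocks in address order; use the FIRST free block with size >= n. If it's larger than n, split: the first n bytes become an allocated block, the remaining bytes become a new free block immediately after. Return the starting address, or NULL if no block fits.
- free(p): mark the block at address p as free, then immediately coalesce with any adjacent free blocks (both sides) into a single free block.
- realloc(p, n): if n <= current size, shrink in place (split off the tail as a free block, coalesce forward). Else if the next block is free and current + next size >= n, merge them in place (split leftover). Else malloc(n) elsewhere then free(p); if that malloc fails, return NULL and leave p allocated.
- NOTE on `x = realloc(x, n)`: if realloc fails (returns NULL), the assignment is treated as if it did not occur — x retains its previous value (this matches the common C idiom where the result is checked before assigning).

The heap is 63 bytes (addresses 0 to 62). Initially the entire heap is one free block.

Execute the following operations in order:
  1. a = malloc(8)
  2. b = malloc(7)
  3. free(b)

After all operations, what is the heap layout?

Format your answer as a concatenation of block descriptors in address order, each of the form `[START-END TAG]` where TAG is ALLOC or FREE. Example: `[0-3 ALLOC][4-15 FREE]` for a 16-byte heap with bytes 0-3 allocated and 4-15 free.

Answer: [0-7 ALLOC][8-62 FREE]

Derivation:
Op 1: a = malloc(8) -> a = 0; heap: [0-7 ALLOC][8-62 FREE]
Op 2: b = malloc(7) -> b = 8; heap: [0-7 ALLOC][8-14 ALLOC][15-62 FREE]
Op 3: free(b) -> (freed b); heap: [0-7 ALLOC][8-62 FREE]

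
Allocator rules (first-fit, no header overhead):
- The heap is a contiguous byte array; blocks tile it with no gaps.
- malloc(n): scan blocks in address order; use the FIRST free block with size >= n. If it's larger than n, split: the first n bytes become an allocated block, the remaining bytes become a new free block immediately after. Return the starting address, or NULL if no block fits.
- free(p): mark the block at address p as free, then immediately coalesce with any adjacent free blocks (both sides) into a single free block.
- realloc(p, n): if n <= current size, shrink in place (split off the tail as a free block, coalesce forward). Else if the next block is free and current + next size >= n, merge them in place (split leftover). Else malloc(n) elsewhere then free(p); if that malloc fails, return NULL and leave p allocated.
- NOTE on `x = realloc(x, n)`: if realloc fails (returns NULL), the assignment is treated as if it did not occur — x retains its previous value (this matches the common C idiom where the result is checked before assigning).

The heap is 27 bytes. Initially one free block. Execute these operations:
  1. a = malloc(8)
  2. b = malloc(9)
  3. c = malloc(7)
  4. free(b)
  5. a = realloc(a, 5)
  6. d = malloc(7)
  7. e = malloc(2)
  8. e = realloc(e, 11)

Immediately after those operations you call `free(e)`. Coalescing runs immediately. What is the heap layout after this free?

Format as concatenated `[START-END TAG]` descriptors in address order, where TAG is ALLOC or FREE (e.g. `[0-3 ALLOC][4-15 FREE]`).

Op 1: a = malloc(8) -> a = 0; heap: [0-7 ALLOC][8-26 FREE]
Op 2: b = malloc(9) -> b = 8; heap: [0-7 ALLOC][8-16 ALLOC][17-26 FREE]
Op 3: c = malloc(7) -> c = 17; heap: [0-7 ALLOC][8-16 ALLOC][17-23 ALLOC][24-26 FREE]
Op 4: free(b) -> (freed b); heap: [0-7 ALLOC][8-16 FREE][17-23 ALLOC][24-26 FREE]
Op 5: a = realloc(a, 5) -> a = 0; heap: [0-4 ALLOC][5-16 FREE][17-23 ALLOC][24-26 FREE]
Op 6: d = malloc(7) -> d = 5; heap: [0-4 ALLOC][5-11 ALLOC][12-16 FREE][17-23 ALLOC][24-26 FREE]
Op 7: e = malloc(2) -> e = 12; heap: [0-4 ALLOC][5-11 ALLOC][12-13 ALLOC][14-16 FREE][17-23 ALLOC][24-26 FREE]
Op 8: e = realloc(e, 11) -> NULL (e unchanged); heap: [0-4 ALLOC][5-11 ALLOC][12-13 ALLOC][14-16 FREE][17-23 ALLOC][24-26 FREE]
free(e): e = 12 -> block [12-13 ALLOC]; mark free, coalesce with adjacent free neighbors -> [0-4 ALLOC][5-11 ALLOC][12-16 FREE][17-23 ALLOC][24-26 FREE]

Answer: [0-4 ALLOC][5-11 ALLOC][12-16 FREE][17-23 ALLOC][24-26 FREE]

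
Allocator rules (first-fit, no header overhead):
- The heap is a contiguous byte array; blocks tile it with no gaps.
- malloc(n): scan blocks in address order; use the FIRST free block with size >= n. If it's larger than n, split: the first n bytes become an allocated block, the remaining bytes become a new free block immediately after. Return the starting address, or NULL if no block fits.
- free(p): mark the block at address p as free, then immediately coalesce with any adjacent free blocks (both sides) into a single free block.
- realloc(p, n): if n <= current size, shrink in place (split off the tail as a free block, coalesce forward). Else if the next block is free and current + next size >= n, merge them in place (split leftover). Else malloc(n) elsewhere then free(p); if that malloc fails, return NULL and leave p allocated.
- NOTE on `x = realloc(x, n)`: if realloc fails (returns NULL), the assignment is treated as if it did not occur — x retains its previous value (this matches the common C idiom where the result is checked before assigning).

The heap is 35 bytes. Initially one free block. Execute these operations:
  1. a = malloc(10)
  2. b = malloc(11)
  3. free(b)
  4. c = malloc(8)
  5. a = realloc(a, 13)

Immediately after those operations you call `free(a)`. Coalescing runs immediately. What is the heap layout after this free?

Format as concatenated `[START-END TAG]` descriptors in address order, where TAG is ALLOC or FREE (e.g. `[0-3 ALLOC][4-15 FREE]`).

Answer: [0-9 FREE][10-17 ALLOC][18-34 FREE]

Derivation:
Op 1: a = malloc(10) -> a = 0; heap: [0-9 ALLOC][10-34 FREE]
Op 2: b = malloc(11) -> b = 10; heap: [0-9 ALLOC][10-20 ALLOC][21-34 FREE]
Op 3: free(b) -> (freed b); heap: [0-9 ALLOC][10-34 FREE]
Op 4: c = malloc(8) -> c = 10; heap: [0-9 ALLOC][10-17 ALLOC][18-34 FREE]
Op 5: a = realloc(a, 13) -> a = 18; heap: [0-9 FREE][10-17 ALLOC][18-30 ALLOC][31-34 FREE]
free(a): a = 18 -> block [18-30 ALLOC]; mark free, coalesce with adjacent free neighbors -> [0-9 FREE][10-17 ALLOC][18-34 FREE]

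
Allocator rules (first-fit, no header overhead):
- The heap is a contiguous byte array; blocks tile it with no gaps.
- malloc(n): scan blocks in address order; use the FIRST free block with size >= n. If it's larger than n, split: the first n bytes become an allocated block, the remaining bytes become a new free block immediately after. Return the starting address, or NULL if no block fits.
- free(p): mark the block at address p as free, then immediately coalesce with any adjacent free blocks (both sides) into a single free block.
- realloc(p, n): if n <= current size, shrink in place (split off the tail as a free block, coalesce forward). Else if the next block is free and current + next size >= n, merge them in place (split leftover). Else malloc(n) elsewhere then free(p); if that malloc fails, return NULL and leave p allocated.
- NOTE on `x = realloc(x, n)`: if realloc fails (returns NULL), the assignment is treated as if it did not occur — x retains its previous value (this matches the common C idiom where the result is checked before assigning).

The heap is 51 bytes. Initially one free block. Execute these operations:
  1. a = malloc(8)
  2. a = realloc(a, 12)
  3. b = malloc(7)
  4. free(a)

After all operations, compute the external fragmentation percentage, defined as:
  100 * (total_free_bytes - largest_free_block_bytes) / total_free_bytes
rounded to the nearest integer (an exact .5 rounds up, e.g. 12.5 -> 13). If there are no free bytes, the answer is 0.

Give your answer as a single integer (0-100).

Op 1: a = malloc(8) -> a = 0; heap: [0-7 ALLOC][8-50 FREE]
Op 2: a = realloc(a, 12) -> a = 0; heap: [0-11 ALLOC][12-50 FREE]
Op 3: b = malloc(7) -> b = 12; heap: [0-11 ALLOC][12-18 ALLOC][19-50 FREE]
Op 4: free(a) -> (freed a); heap: [0-11 FREE][12-18 ALLOC][19-50 FREE]
Free blocks: [12 32] total_free=44 largest=32 -> 100*(44-32)/44 = 1200/44 ≈ 27.273 -> rounds to 27

Answer: 27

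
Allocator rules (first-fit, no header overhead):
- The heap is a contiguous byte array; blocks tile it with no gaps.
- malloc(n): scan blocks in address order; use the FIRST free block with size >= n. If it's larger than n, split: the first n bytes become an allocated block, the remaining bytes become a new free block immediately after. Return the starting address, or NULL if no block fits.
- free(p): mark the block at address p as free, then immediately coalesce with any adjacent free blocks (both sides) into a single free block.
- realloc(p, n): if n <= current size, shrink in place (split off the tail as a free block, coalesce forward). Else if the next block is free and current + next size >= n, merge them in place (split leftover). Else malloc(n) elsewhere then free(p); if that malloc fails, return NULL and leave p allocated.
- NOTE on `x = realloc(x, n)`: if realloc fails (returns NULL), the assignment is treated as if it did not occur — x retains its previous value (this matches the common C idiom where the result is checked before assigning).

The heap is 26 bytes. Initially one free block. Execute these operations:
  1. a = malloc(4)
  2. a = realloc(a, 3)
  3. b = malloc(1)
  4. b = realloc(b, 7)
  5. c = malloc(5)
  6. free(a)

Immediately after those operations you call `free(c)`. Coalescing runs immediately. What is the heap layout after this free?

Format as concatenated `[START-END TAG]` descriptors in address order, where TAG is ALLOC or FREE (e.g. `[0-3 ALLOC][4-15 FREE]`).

Answer: [0-2 FREE][3-9 ALLOC][10-25 FREE]

Derivation:
Op 1: a = malloc(4) -> a = 0; heap: [0-3 ALLOC][4-25 FREE]
Op 2: a = realloc(a, 3) -> a = 0; heap: [0-2 ALLOC][3-25 FREE]
Op 3: b = malloc(1) -> b = 3; heap: [0-2 ALLOC][3-3 ALLOC][4-25 FREE]
Op 4: b = realloc(b, 7) -> b = 3; heap: [0-2 ALLOC][3-9 ALLOC][10-25 FREE]
Op 5: c = malloc(5) -> c = 10; heap: [0-2 ALLOC][3-9 ALLOC][10-14 ALLOC][15-25 FREE]
Op 6: free(a) -> (freed a); heap: [0-2 FREE][3-9 ALLOC][10-14 ALLOC][15-25 FREE]
free(c): c = 10 -> block [10-14 ALLOC]; mark free, coalesce with adjacent free neighbors -> [0-2 FREE][3-9 ALLOC][10-25 FREE]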